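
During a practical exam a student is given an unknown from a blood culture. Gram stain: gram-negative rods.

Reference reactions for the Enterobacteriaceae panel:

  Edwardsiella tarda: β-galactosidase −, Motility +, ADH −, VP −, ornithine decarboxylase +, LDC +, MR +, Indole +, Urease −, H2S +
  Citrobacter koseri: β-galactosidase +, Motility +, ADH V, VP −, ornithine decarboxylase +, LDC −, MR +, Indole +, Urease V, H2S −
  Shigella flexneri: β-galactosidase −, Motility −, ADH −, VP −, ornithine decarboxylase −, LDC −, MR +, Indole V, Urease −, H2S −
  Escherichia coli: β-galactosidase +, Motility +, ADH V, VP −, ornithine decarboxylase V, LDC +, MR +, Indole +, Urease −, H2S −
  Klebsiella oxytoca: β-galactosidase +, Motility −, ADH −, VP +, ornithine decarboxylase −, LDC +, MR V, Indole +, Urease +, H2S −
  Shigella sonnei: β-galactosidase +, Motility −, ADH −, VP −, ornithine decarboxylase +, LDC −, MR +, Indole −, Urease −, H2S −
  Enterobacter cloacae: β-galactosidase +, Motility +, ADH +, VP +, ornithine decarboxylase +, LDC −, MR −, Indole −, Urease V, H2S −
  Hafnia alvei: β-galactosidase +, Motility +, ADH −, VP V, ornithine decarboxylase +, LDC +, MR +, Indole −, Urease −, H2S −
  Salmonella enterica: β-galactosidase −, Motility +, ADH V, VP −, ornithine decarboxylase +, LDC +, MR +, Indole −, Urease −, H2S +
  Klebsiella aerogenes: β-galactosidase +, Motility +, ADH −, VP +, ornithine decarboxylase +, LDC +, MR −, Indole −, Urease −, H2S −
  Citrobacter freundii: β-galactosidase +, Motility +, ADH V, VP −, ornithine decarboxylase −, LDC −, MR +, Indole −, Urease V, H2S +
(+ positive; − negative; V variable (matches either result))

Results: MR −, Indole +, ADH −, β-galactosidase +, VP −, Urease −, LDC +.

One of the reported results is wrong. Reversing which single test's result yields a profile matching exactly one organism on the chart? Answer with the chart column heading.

MR

As reported, no row in the chart matches all 7 reactions.
Reversing Indole → still no organism matches.
Reversing VP → still no organism matches.
Reversing MR (to +) → unique match: Escherichia coli.
Reversing LDC → still no organism matches.
Reversing Urease → still no organism matches.
Reversing β-galactosidase → still no organism matches.
Reversing ADH → still no organism matches.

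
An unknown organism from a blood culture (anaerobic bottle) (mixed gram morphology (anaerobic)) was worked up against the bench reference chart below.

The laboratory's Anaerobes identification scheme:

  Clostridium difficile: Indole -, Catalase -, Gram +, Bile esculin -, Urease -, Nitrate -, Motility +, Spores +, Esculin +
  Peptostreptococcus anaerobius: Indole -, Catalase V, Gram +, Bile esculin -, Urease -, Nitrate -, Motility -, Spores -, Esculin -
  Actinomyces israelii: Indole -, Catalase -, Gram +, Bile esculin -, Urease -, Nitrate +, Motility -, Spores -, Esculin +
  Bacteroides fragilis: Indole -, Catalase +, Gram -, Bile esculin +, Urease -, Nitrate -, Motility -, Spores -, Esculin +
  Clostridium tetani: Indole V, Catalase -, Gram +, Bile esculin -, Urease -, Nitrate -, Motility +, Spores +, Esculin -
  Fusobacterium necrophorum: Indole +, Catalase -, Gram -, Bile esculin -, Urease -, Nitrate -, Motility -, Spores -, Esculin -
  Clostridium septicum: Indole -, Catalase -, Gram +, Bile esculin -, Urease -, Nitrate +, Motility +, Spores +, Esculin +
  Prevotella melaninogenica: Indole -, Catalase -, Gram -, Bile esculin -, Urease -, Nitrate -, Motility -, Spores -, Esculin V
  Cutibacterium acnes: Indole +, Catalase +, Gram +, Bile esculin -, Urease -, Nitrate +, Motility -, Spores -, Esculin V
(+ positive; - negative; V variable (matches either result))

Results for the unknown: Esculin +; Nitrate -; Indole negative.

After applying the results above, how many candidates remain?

Indole -: excludes Fusobacterium necrophorum, Cutibacterium acnes — 7 left.
Nitrate -: excludes Actinomyces israelii, Clostridium septicum — 5 left.
Esculin +: excludes Peptostreptococcus anaerobius, Clostridium tetani — 3 left.
Still consistent: Bacteroides fragilis, Clostridium difficile, Prevotella melaninogenica.

3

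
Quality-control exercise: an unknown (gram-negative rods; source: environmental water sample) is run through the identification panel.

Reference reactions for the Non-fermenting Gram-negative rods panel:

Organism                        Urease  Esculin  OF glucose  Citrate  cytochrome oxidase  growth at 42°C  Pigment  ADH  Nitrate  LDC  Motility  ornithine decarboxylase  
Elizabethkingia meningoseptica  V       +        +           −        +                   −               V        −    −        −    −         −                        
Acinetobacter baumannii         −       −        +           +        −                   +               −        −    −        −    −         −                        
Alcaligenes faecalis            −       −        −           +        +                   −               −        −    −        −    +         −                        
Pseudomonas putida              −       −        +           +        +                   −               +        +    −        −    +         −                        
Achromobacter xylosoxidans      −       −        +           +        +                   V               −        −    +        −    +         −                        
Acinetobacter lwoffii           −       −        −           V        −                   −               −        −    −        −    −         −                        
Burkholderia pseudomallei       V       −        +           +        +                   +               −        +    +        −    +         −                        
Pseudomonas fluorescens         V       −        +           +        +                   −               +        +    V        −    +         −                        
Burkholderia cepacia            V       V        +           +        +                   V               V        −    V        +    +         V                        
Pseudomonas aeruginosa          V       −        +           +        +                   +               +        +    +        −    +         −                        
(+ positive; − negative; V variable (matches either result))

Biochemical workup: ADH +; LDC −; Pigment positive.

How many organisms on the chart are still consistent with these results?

3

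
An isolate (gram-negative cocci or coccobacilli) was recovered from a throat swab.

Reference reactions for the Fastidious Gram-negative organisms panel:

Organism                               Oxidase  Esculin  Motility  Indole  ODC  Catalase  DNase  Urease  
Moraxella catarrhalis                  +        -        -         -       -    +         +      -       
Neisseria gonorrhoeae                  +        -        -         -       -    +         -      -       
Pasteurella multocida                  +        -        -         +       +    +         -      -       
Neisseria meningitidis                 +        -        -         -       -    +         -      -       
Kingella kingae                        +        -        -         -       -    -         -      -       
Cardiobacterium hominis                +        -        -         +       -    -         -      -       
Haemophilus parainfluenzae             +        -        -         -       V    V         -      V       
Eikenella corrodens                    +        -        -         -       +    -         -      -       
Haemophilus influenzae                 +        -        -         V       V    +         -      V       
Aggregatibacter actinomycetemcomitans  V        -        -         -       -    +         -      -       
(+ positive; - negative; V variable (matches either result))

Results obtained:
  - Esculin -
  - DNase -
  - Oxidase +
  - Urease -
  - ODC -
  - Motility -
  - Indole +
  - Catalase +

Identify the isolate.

Haemophilus influenzae

Urease -: all 10 remaining candidates are consistent.
DNase -: excludes Moraxella catarrhalis — 9 left.
ODC -: excludes Pasteurella multocida, Eikenella corrodens — 7 left.
Catalase +: excludes Kingella kingae, Cardiobacterium hominis — 5 left.
Indole +: excludes Neisseria gonorrhoeae, Neisseria meningitidis, Haemophilus parainfluenzae, Aggregatibacter actinomycetemcomitans — 1 left.
Motility -: the one remaining candidate is consistent.
Esculin -: the one remaining candidate is consistent.
Oxidase +: the one remaining candidate is consistent.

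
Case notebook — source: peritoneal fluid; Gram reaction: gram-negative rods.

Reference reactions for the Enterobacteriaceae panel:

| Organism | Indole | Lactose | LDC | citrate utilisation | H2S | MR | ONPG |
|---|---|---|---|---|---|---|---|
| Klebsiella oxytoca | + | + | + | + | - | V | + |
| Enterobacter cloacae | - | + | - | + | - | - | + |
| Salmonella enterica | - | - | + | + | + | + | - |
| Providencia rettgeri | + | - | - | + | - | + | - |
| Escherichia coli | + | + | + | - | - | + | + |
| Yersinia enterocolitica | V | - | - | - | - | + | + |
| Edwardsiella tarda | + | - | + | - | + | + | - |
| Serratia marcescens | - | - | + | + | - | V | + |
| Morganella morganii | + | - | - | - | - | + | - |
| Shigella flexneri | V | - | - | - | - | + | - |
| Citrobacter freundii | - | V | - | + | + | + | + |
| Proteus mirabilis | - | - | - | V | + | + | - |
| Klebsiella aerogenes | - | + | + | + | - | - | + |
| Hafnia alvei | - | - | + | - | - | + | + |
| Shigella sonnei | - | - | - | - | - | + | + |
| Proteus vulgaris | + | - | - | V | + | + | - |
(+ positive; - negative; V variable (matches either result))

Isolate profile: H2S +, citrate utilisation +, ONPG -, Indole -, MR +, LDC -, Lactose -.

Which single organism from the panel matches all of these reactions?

H2S +: excludes 11 organisms — 5 left.
citrate utilisation +: excludes Edwardsiella tarda — 4 left.
ONPG -: excludes Citrobacter freundii — 3 left.
LDC -: excludes Salmonella enterica — 2 left.
Lactose -: all 2 remaining candidates are consistent.
MR +: all 2 remaining candidates are consistent.
Indole -: excludes Proteus vulgaris — 1 left.

Proteus mirabilis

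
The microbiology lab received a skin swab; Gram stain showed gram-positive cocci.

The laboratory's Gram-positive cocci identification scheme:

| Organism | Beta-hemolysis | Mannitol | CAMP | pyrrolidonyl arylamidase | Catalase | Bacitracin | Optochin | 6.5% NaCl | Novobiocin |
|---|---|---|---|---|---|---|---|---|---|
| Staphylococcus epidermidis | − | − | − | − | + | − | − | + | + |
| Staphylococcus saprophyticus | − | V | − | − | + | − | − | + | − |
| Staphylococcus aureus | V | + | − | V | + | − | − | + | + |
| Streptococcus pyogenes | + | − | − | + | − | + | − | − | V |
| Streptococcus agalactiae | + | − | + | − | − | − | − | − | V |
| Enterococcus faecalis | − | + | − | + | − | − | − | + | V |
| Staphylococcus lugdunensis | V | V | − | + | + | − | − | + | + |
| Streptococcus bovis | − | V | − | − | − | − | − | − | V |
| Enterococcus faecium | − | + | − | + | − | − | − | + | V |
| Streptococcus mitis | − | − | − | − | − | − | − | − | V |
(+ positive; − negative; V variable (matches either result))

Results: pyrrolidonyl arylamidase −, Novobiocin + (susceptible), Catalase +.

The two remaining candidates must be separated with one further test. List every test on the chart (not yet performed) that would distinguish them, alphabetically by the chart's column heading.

Mannitol

Novobiocin +: excludes Staphylococcus saprophyticus — 9 left.
Catalase +: excludes 6 organisms — 3 left.
pyrrolidonyl arylamidase −: excludes Staphylococcus lugdunensis — 2 left.
Two candidates remain: Staphylococcus aureus and Staphylococcus epidermidis.
  Beta-hemolysis: V vs − — variable for at least one, does not separate.
  Mannitol: Staphylococcus aureus +, Staphylococcus epidermidis − — discriminates.
  CAMP: − vs − — same for both, does not separate.
  Bacitracin: − vs − — same for both, does not separate.
  Optochin: − vs − — same for both, does not separate.
  6.5% NaCl: + vs + — same for both, does not separate.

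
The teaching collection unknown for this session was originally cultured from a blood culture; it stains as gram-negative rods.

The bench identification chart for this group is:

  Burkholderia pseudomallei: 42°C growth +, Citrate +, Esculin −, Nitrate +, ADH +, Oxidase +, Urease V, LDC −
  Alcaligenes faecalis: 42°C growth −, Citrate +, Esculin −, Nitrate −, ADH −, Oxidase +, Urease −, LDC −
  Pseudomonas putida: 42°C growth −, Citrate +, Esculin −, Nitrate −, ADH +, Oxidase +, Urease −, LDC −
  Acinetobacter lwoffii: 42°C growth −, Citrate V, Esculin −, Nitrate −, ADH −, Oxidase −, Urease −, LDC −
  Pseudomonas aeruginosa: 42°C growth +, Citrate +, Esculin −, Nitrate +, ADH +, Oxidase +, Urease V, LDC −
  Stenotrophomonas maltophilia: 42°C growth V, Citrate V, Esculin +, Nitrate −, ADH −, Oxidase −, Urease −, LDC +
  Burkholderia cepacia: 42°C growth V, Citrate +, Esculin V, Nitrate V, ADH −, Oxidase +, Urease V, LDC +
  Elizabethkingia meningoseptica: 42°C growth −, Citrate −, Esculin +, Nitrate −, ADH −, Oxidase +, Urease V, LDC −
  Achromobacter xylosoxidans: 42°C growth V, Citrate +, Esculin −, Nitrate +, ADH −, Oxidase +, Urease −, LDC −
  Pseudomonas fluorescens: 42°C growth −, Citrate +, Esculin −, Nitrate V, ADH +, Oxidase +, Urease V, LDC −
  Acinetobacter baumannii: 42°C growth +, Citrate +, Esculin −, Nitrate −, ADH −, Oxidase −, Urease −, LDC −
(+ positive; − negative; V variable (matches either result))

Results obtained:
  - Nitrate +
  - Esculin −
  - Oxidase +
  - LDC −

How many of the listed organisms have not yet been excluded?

4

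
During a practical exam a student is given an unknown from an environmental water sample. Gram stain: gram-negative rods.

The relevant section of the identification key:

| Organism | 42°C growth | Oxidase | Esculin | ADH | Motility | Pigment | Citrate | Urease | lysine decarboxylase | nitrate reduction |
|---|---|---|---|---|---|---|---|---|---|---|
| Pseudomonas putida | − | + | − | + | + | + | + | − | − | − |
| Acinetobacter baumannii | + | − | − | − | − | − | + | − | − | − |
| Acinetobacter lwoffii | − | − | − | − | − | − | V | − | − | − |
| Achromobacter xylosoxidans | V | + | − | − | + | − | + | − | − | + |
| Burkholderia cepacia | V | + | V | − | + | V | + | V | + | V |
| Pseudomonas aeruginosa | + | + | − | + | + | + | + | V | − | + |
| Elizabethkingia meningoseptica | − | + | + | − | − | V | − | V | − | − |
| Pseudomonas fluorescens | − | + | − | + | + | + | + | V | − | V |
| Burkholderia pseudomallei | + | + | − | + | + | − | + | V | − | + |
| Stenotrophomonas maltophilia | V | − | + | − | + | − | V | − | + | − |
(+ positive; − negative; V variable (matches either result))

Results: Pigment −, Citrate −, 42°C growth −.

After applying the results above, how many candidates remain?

Citrate −: excludes 7 organisms — 3 left.
42°C growth −: all 3 remaining candidates are consistent.
Pigment −: all 3 remaining candidates are consistent.
Still consistent: Acinetobacter lwoffii, Elizabethkingia meningoseptica, Stenotrophomonas maltophilia.

3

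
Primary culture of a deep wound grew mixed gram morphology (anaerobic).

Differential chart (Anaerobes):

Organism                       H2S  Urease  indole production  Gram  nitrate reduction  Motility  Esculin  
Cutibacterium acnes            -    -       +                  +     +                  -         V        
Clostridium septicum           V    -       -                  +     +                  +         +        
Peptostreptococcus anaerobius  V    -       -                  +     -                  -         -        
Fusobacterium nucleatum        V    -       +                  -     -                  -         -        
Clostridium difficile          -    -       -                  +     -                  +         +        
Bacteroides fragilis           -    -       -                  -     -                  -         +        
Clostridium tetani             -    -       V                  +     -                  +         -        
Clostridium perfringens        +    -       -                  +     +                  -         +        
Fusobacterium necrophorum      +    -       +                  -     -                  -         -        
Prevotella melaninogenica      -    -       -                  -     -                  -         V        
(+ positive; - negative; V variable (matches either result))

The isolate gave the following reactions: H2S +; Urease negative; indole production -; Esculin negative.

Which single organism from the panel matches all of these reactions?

H2S +: excludes 5 organisms — 5 left.
Urease -: all 5 remaining candidates are consistent.
indole production -: excludes Fusobacterium nucleatum, Fusobacterium necrophorum — 3 left.
Esculin -: excludes Clostridium septicum, Clostridium perfringens — 1 left.

Peptostreptococcus anaerobius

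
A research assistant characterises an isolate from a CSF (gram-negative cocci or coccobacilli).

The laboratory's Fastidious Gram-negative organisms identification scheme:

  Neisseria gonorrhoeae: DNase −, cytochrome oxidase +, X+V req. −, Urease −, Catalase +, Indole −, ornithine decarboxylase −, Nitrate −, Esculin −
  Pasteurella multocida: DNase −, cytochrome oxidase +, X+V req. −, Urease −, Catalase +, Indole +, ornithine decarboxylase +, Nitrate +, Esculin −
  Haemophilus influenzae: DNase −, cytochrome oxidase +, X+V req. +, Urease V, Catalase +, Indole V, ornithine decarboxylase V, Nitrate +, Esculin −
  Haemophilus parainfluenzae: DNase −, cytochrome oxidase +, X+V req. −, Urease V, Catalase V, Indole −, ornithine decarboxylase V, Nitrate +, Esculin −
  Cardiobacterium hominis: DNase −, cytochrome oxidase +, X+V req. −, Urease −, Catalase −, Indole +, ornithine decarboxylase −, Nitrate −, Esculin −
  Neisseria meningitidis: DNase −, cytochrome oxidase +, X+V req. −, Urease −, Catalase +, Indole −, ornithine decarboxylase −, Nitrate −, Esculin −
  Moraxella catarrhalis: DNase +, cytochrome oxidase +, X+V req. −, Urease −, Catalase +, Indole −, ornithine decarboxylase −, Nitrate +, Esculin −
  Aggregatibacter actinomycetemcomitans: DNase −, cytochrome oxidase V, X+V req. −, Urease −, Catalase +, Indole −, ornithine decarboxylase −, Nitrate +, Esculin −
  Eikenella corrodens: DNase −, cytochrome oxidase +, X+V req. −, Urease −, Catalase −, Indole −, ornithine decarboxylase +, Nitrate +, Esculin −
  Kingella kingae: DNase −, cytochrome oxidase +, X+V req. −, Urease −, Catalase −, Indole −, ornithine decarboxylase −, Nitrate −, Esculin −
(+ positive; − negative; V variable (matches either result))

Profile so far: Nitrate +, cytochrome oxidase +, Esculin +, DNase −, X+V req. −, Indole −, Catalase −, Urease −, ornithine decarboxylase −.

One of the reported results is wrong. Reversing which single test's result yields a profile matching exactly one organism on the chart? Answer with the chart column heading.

Esculin

As reported, no row in the chart matches all 9 reactions.
Reversing Urease → still no organism matches.
Reversing X+V req. → still no organism matches.
Reversing ornithine decarboxylase → still no organism matches.
Reversing cytochrome oxidase → still no organism matches.
Reversing DNase → still no organism matches.
Reversing Esculin (to −) → unique match: Haemophilus parainfluenzae.
Reversing Indole → still no organism matches.
Reversing Catalase → still no organism matches.
Reversing Nitrate → still no organism matches.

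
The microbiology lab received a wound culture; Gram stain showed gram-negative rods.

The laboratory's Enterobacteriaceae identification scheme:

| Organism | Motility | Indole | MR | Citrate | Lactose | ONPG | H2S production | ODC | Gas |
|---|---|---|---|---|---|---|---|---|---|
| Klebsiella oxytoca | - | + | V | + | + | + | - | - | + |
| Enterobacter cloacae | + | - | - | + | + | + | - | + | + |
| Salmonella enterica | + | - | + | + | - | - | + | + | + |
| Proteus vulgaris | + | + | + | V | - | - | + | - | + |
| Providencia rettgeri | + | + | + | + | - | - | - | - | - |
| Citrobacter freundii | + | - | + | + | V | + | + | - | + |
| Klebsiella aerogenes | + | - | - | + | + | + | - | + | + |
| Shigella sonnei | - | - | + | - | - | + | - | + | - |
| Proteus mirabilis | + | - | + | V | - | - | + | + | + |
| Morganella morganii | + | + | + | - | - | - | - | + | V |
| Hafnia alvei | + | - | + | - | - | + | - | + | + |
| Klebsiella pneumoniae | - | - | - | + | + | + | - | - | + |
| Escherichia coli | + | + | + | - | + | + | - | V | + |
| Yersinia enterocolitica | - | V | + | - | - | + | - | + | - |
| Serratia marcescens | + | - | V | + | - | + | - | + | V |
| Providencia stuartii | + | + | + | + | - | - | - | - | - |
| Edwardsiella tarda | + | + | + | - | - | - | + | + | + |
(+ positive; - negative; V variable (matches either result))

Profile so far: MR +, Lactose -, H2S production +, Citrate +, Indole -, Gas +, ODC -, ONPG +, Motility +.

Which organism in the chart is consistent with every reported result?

Gas +: excludes Providencia rettgeri, Shigella sonnei, Yersinia enterocolitica, Providencia stuartii — 13 left.
ODC -: excludes 8 organisms — 5 left.
ONPG +: excludes Proteus vulgaris — 4 left.
Citrate +: excludes Escherichia coli — 3 left.
H2S production +: excludes Klebsiella oxytoca, Klebsiella pneumoniae — 1 left.
Lactose -: the one remaining candidate is consistent.
Motility +: the one remaining candidate is consistent.
Indole -: the one remaining candidate is consistent.
MR +: the one remaining candidate is consistent.

Citrobacter freundii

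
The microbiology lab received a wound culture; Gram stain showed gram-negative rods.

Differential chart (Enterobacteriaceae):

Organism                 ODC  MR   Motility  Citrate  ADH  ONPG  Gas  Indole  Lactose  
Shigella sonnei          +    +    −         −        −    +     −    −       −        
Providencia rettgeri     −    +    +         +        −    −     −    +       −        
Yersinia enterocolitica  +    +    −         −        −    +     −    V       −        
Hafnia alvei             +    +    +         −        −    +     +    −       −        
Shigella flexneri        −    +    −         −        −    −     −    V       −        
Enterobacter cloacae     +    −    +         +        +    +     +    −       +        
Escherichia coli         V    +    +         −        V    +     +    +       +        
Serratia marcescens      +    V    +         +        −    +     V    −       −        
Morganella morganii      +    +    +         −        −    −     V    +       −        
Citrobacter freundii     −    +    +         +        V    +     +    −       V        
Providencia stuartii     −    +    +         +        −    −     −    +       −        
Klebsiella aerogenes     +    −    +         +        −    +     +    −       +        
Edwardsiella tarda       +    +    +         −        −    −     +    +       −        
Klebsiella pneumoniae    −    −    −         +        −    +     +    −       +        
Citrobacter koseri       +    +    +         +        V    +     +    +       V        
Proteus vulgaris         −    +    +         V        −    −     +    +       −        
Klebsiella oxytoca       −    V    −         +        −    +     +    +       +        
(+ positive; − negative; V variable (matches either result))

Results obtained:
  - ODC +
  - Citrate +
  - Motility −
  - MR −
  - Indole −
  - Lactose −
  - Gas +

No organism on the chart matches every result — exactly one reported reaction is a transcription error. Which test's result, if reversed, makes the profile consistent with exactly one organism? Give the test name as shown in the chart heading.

Motility

As reported, no row in the chart matches all 7 reactions.
Reversing Motility (to +) → unique match: Serratia marcescens.
Reversing Citrate → still no organism matches.
Reversing MR → still no organism matches.
Reversing Indole → still no organism matches.
Reversing Gas → still no organism matches.
Reversing Lactose → still no organism matches.
Reversing ODC → still no organism matches.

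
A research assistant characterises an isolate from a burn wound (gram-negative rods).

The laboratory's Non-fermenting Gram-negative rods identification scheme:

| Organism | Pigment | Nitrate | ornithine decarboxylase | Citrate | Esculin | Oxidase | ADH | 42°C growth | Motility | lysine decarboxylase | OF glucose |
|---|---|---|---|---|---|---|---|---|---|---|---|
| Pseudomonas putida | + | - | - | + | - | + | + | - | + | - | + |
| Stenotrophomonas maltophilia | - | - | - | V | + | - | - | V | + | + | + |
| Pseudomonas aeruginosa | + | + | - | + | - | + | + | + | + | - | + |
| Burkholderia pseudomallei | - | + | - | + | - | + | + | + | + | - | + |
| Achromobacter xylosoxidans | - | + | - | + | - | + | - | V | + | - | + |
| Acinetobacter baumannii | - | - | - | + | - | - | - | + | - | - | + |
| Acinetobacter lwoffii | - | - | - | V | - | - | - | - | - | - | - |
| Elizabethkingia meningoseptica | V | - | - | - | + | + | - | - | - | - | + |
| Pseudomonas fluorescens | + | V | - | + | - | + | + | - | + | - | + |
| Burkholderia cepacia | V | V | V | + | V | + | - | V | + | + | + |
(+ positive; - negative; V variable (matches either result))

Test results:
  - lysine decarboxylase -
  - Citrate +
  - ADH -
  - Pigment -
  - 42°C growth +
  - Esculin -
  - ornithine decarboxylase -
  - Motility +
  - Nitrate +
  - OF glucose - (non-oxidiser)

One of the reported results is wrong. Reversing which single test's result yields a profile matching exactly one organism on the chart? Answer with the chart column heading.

OF glucose

As reported, no row in the chart matches all 10 reactions.
Reversing Pigment → still no organism matches.
Reversing 42°C growth → still no organism matches.
Reversing Nitrate → still no organism matches.
Reversing lysine decarboxylase → still no organism matches.
Reversing ADH → still no organism matches.
Reversing Motility → still no organism matches.
Reversing Citrate → still no organism matches.
Reversing ornithine decarboxylase → still no organism matches.
Reversing OF glucose (to +) → unique match: Achromobacter xylosoxidans.
Reversing Esculin → still no organism matches.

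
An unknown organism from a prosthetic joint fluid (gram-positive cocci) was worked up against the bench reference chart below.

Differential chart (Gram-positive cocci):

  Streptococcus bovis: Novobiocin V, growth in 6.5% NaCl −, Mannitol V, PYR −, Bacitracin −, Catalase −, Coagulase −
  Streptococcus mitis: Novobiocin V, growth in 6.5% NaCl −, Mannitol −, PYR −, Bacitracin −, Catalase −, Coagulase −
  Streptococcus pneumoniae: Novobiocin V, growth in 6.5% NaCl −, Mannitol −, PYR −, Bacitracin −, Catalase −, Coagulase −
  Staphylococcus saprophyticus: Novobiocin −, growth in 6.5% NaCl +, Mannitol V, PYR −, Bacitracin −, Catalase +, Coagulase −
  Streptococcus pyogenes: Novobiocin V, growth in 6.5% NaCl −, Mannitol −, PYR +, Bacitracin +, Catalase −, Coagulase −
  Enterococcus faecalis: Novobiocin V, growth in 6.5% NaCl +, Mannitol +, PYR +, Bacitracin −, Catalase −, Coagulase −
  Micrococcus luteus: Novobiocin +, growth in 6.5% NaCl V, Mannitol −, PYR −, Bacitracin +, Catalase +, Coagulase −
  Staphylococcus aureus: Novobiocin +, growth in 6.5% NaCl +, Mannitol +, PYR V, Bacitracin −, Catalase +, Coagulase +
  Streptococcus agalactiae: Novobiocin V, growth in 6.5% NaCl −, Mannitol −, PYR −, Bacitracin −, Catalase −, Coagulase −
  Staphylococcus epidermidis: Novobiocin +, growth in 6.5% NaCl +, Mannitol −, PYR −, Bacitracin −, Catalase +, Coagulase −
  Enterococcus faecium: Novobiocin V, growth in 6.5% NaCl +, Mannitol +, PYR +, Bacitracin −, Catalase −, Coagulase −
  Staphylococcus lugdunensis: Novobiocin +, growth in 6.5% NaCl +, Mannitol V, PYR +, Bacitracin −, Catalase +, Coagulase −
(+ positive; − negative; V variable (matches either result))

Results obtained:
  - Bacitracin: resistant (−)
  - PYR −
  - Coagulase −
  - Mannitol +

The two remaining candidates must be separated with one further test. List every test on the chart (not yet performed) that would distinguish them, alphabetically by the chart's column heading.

Catalase, growth in 6.5% NaCl

Bacitracin −: excludes Streptococcus pyogenes, Micrococcus luteus — 10 left.
PYR −: excludes Enterococcus faecalis, Enterococcus faecium, Staphylococcus lugdunensis — 7 left.
Coagulase −: excludes Staphylococcus aureus — 6 left.
Mannitol +: excludes Streptococcus mitis, Streptococcus pneumoniae, Streptococcus agalactiae, Staphylococcus epidermidis — 2 left.
Two candidates remain: Staphylococcus saprophyticus and Streptococcus bovis.
  Novobiocin: − vs V — variable for at least one, does not separate.
  growth in 6.5% NaCl: Staphylococcus saprophyticus +, Streptococcus bovis − — discriminates.
  Catalase: Staphylococcus saprophyticus +, Streptococcus bovis − — discriminates.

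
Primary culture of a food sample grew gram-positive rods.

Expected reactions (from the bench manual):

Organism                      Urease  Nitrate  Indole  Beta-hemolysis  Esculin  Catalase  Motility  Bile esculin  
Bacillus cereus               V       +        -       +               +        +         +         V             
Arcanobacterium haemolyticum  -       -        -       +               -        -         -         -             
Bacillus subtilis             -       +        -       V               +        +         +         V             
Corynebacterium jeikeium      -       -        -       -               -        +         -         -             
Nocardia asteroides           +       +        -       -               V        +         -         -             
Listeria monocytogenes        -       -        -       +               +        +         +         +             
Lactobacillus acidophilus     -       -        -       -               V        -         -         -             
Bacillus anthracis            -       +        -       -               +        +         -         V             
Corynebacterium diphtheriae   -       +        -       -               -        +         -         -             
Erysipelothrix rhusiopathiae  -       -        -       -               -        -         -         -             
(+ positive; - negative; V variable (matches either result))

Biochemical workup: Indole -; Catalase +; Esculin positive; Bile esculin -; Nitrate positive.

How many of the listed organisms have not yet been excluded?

4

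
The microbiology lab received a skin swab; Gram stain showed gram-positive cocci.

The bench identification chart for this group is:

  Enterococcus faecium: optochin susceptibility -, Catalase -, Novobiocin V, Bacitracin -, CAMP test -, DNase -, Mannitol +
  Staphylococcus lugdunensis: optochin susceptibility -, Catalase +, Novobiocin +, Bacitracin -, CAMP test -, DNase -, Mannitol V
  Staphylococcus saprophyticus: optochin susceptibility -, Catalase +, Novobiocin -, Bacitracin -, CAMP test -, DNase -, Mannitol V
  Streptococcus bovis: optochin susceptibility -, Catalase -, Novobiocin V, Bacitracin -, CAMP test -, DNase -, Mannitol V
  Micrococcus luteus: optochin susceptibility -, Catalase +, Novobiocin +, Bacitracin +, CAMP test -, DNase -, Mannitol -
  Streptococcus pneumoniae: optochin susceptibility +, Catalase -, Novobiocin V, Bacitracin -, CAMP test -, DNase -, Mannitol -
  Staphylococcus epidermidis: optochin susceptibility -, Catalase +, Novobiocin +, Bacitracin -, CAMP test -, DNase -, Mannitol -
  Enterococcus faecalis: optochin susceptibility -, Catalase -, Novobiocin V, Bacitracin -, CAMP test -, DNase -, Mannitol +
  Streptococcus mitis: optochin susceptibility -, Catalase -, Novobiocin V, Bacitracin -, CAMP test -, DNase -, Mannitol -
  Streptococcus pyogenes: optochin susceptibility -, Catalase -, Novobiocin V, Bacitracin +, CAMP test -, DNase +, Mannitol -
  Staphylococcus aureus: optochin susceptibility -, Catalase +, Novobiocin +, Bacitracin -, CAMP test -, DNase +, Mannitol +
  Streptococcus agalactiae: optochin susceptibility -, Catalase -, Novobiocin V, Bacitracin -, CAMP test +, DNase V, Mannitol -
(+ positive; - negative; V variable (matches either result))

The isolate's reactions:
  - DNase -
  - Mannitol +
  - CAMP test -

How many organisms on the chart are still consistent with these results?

Mannitol +: excludes 6 organisms — 6 left.
DNase -: excludes Staphylococcus aureus — 5 left.
CAMP test -: all 5 remaining candidates are consistent.
Still consistent: Enterococcus faecalis, Enterococcus faecium, Staphylococcus lugdunensis, Staphylococcus saprophyticus, Streptococcus bovis.

5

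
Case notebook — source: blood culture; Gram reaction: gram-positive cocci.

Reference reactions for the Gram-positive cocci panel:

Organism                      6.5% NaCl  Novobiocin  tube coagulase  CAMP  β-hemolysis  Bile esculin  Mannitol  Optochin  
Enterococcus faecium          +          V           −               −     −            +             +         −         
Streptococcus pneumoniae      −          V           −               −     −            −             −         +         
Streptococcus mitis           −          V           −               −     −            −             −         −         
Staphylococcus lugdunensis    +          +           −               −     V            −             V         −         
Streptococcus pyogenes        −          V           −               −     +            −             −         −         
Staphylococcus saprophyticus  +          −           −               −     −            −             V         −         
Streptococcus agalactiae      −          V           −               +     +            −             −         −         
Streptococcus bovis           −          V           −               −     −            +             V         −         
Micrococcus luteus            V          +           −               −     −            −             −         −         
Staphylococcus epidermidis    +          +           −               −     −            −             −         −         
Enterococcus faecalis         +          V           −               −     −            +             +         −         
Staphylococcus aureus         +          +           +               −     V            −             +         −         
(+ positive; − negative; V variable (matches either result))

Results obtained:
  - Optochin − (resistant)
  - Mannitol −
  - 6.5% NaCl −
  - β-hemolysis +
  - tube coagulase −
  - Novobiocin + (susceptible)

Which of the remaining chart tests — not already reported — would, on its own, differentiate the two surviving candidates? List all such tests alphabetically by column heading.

CAMP

tube coagulase −: excludes Staphylococcus aureus — 11 left.
Novobiocin +: excludes Staphylococcus saprophyticus — 10 left.
β-hemolysis +: excludes 7 organisms — 3 left.
Mannitol −: all 3 remaining candidates are consistent.
Optochin −: all 3 remaining candidates are consistent.
6.5% NaCl −: excludes Staphylococcus lugdunensis — 2 left.
Two candidates remain: Streptococcus agalactiae and Streptococcus pyogenes.
  CAMP: Streptococcus agalactiae +, Streptococcus pyogenes − — discriminates.
  Bile esculin: − vs − — same for both, does not separate.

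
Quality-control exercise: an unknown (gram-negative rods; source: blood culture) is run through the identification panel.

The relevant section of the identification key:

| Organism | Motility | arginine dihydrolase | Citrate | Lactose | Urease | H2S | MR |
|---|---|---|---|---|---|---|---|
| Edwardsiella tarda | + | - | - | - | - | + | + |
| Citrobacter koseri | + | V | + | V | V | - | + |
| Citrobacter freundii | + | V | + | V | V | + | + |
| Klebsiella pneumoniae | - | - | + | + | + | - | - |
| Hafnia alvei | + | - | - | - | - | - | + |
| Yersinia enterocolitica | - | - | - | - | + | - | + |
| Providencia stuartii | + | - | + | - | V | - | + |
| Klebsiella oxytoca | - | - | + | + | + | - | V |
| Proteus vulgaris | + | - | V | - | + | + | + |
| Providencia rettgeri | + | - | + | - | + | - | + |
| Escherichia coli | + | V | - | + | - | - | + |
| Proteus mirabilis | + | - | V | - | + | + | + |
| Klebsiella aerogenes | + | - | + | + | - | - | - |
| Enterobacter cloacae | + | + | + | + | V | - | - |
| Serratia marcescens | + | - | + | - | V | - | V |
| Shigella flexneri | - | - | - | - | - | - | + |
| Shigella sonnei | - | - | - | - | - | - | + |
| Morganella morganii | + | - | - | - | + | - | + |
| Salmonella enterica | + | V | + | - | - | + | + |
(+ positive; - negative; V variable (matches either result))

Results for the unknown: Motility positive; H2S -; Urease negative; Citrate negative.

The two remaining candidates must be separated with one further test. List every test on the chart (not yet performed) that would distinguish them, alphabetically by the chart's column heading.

Lactose

H2S -: excludes 5 organisms — 14 left.
Citrate -: excludes 8 organisms — 6 left.
Urease -: excludes Yersinia enterocolitica, Morganella morganii — 4 left.
Motility +: excludes Shigella flexneri, Shigella sonnei — 2 left.
Two candidates remain: Escherichia coli and Hafnia alvei.
  arginine dihydrolase: V vs - — variable for at least one, does not separate.
  Lactose: Escherichia coli +, Hafnia alvei - — discriminates.
  MR: + vs + — same for both, does not separate.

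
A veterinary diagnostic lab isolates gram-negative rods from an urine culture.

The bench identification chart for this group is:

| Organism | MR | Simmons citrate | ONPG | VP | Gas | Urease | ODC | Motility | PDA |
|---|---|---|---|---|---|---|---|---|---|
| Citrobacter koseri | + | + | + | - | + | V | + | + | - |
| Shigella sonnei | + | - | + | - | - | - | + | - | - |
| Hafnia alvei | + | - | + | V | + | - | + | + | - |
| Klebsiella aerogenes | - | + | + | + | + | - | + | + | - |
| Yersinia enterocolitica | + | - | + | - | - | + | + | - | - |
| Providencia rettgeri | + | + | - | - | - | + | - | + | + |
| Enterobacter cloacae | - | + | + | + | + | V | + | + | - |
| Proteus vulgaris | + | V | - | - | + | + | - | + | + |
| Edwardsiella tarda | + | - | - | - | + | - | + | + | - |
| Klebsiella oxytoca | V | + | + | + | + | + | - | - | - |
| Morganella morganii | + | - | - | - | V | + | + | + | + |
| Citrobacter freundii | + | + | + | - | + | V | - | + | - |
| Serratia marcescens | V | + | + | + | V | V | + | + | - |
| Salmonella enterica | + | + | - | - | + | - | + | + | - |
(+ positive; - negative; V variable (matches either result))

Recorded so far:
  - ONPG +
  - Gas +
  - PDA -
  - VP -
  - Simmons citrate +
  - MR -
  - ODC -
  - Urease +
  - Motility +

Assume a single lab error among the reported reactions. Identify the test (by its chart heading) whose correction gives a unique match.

MR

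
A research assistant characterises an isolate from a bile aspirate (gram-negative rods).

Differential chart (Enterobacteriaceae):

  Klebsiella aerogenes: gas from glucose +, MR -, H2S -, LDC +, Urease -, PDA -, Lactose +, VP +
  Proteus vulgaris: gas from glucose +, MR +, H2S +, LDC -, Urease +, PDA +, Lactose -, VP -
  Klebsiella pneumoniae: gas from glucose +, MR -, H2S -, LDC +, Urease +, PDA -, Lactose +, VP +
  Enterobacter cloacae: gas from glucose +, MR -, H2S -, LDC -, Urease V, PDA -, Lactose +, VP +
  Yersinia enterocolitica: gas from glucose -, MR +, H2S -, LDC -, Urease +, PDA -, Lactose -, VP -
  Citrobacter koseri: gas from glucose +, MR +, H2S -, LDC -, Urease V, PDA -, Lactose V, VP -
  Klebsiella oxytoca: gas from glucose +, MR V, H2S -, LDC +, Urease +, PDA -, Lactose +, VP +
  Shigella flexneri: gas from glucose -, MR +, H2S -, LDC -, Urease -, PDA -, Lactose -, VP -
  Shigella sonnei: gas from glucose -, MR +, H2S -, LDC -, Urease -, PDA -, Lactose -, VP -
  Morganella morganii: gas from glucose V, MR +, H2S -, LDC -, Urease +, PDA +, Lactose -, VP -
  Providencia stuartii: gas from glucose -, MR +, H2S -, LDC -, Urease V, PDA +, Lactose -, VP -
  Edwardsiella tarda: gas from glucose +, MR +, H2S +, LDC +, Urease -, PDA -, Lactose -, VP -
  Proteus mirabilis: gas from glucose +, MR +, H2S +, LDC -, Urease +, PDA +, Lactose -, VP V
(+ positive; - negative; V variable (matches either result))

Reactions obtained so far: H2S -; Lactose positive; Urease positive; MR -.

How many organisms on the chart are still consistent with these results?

3

Lactose +: excludes 8 organisms — 5 left.
H2S -: all 5 remaining candidates are consistent.
MR -: excludes Citrobacter koseri — 4 left.
Urease +: excludes Klebsiella aerogenes — 3 left.
Still consistent: Enterobacter cloacae, Klebsiella oxytoca, Klebsiella pneumoniae.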